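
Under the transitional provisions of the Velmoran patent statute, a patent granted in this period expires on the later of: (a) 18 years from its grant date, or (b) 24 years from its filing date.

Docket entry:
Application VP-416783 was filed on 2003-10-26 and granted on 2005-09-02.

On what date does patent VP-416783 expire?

(a) grant + 18 years → 2 September 2023.
(b) filing + 24 years → 26 October 2027.
Later of the two: 26 October 2027.

October 26, 2027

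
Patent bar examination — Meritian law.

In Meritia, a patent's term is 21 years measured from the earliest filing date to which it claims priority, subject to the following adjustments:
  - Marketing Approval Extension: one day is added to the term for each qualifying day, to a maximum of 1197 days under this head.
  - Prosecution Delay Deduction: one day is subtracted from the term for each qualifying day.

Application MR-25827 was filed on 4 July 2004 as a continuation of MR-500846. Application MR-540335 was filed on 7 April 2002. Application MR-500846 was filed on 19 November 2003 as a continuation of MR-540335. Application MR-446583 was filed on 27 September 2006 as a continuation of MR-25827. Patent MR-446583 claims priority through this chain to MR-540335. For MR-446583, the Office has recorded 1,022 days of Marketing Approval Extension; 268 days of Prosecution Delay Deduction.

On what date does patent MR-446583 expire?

Earliest priority filing: 7 April 2002.
Base term: 7 April 2002 + 21 years → 7 April 2023.
Marketing Approval Extension: 1022 days (within the 1197-day cap) → +1022 days → 23 January 2026.
Prosecution Delay Deduction: −268 days → 30 April 2025.

April 30, 2025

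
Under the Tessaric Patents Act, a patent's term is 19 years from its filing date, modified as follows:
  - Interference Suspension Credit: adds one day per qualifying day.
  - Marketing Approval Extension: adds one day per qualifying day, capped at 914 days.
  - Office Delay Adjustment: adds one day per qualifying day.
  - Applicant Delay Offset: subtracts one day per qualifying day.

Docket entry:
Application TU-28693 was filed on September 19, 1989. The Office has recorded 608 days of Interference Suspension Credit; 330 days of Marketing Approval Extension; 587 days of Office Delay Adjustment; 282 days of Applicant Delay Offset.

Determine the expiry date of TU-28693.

February 14, 2012

Base term: filing date + 19 years → 19 September 2008.
Interference Suspension Credit: +608 days → 20 May 2010.
Marketing Approval Extension: 330 days (within the 914-day cap) → +330 days → 15 April 2011.
Office Delay Adjustment: +587 days → 22 November 2012.
Applicant Delay Offset: −282 days → 14 February 2012.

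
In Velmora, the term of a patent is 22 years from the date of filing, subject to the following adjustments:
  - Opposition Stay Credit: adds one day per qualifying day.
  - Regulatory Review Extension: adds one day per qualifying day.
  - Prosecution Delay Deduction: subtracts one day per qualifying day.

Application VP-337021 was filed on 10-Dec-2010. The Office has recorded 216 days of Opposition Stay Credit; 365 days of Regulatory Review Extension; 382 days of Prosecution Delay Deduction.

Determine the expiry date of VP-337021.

2033-06-27

Base term: filing date + 22 years → 10 December 2032.
Opposition Stay Credit: +216 days → 14 July 2033.
Regulatory Review Extension: +365 days → 14 July 2034.
Prosecution Delay Deduction: −382 days → 27 June 2033.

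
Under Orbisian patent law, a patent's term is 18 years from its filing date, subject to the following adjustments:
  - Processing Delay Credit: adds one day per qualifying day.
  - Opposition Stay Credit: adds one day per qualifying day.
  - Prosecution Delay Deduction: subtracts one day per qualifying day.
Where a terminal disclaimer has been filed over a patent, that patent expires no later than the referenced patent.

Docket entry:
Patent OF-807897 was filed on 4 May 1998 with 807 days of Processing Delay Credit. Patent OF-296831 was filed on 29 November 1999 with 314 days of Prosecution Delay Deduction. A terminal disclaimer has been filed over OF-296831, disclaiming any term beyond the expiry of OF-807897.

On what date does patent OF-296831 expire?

Natural term of OF-296831:
  Base: filing + 18 years → 29 November 2017.
  Prosecution Delay Deduction: −314 days → 19 January 2017.
Expiry of referenced patent OF-807897:
  Base: filing + 18 years → 4 May 2016.
  Processing Delay Credit: +807 days → 20 July 2018.
Terminal disclaimer: OF-296831 expires on the earlier of 19 January 2017 and 20 July 2018.

2017-01-19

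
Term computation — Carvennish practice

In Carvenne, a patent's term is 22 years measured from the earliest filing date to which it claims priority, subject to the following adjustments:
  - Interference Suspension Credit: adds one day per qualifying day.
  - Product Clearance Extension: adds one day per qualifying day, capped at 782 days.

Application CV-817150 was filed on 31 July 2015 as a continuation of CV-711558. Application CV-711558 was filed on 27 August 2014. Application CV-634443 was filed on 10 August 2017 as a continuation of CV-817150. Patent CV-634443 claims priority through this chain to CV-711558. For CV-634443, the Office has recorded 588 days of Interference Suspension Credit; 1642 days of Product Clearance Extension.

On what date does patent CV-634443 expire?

Earliest priority filing: 27 August 2014.
Base term: 27 August 2014 + 22 years → 27 August 2036.
Interference Suspension Credit: +588 days → 7 April 2038.
Product Clearance Extension: 1642 days claimed exceeds the 782-day cap, so +782 days → 28 May 2040.

2040-05-28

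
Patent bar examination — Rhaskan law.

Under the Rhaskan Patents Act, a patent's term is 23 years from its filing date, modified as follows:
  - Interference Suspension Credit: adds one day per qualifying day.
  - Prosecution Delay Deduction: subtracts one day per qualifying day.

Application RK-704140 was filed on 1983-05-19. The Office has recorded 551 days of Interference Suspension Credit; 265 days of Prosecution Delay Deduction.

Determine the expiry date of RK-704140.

Base term: filing date + 23 years → 19 May 2006.
Interference Suspension Credit: +551 days → 21 November 2007.
Prosecution Delay Deduction: −265 days → 1 March 2007.

March 1, 2007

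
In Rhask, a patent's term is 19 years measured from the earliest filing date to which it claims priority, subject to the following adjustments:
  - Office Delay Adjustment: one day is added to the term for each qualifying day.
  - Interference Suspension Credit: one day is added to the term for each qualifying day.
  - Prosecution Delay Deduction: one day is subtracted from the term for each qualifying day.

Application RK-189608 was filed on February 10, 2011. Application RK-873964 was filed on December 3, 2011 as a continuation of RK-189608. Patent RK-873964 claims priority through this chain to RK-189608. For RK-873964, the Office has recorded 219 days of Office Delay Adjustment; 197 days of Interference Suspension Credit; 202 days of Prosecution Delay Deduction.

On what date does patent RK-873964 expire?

2030-09-12

Earliest priority filing: 10 February 2011.
Base term: 10 February 2011 + 19 years → 10 February 2030.
Office Delay Adjustment: +219 days → 17 September 2030.
Interference Suspension Credit: +197 days → 2 April 2031.
Prosecution Delay Deduction: −202 days → 12 September 2030.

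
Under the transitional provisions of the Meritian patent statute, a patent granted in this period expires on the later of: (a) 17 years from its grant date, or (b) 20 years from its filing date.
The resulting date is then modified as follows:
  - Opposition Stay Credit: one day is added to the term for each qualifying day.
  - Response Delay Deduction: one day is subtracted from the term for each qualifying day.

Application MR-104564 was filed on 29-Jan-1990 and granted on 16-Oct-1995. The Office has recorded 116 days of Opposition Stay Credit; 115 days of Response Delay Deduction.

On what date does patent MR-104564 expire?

(a) grant + 17 years → 16 October 2012.
(b) filing + 20 years → 29 January 2010.
Later of the two: 16 October 2012.
Opposition Stay Credit: +116 days → 9 February 2013.
Response Delay Deduction: −115 days → 17 October 2012.

2012-10-17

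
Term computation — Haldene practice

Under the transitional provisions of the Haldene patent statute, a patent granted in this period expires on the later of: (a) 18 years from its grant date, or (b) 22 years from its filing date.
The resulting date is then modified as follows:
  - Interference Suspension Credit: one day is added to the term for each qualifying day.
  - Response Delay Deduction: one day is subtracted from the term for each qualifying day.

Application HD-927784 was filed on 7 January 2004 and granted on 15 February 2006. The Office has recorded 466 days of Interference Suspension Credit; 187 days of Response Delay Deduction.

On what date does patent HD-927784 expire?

2026-10-13

(a) grant + 18 years → 15 February 2024.
(b) filing + 22 years → 7 January 2026.
Later of the two: 7 January 2026.
Interference Suspension Credit: +466 days → 18 April 2027.
Response Delay Deduction: −187 days → 13 October 2026.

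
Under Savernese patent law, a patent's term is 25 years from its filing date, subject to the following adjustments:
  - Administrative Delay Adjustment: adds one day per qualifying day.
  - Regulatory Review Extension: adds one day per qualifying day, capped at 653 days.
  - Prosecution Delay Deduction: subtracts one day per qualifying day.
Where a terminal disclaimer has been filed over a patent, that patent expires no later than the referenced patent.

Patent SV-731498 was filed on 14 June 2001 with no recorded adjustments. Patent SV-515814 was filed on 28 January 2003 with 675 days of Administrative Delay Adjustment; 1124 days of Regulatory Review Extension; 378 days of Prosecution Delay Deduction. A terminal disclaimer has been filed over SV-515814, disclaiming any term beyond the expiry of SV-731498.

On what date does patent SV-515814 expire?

Natural term of SV-515814:
  Base: filing + 25 years → 28 January 2028.
  Administrative Delay Adjustment: +675 days → 3 December 2029.
  Regulatory Review Extension: 1124 days claimed exceeds the 653-day cap, so +653 days → 17 September 2031.
  Prosecution Delay Deduction: −378 days → 4 September 2030.
Expiry of referenced patent SV-731498:
  Base: filing + 25 years → 14 June 2026.
Terminal disclaimer: SV-515814 expires on the earlier of 4 September 2030 and 14 June 2026.

2026-06-14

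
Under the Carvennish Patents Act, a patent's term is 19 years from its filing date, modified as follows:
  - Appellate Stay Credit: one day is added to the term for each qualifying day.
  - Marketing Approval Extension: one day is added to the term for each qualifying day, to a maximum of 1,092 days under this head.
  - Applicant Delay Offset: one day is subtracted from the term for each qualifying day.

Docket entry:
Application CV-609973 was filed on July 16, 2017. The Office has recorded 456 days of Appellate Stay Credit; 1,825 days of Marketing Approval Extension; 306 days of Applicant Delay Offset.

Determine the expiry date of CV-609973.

2039-12-10

Base term: filing date + 19 years → 16 July 2036.
Appellate Stay Credit: +456 days → 15 October 2037.
Marketing Approval Extension: 1825 days claimed exceeds the 1092-day cap, so +1092 days → 11 October 2040.
Applicant Delay Offset: −306 days → 10 December 2039.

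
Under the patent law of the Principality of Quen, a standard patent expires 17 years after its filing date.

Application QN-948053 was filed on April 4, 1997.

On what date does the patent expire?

2014-04-04

Filing date + 17 years → 4 April 2014.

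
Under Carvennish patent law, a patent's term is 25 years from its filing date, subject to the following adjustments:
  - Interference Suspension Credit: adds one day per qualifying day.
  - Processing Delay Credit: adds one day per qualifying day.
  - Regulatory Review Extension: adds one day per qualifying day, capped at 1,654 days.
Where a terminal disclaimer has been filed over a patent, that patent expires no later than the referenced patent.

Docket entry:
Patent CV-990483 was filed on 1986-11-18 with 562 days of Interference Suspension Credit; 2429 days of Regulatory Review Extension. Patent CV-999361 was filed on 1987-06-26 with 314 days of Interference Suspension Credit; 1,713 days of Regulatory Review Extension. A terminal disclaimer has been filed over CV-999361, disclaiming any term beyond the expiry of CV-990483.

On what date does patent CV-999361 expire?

Natural term of CV-999361:
  Base: filing + 25 years → 26 June 2012.
  Interference Suspension Credit: +314 days → 6 May 2013.
  Regulatory Review Extension: 1713 days claimed exceeds the 1654-day cap, so +1654 days → 15 November 2017.
Expiry of referenced patent CV-990483:
  Base: filing + 25 years → 18 November 2011.
  Interference Suspension Credit: +562 days → 2 June 2013.
  Regulatory Review Extension: 2429 days claimed exceeds the 1654-day cap, so +1654 days → 12 December 2017.
Terminal disclaimer: CV-999361 expires on the earlier of 15 November 2017 and 12 December 2017.

2017-11-15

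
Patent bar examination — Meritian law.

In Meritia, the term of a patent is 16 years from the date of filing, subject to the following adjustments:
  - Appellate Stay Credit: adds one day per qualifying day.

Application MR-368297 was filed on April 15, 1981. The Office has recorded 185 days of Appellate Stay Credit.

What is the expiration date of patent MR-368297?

1997-10-17

Base term: filing date + 16 years → 15 April 1997.
Appellate Stay Credit: +185 days → 17 October 1997.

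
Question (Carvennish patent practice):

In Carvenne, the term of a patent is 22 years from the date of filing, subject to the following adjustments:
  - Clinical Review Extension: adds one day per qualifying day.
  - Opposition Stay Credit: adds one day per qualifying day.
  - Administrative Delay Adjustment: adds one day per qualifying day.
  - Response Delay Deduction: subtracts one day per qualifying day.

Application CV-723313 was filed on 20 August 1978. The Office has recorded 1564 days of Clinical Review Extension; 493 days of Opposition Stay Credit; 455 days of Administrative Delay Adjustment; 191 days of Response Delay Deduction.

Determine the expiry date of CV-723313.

December 28, 2006

Base term: filing date + 22 years → 20 August 2000.
Clinical Review Extension: +1564 days → 1 December 2004.
Opposition Stay Credit: +493 days → 8 April 2006.
Administrative Delay Adjustment: +455 days → 7 July 2007.
Response Delay Deduction: −191 days → 28 December 2006.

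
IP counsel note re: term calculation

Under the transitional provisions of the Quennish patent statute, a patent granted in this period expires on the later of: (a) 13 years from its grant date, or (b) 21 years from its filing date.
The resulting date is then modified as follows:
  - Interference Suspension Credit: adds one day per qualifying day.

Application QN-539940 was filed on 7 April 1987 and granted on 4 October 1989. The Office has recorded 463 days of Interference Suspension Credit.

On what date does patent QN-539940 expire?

(a) grant + 13 years → 4 October 2002.
(b) filing + 21 years → 7 April 2008.
Later of the two: 7 April 2008.
Interference Suspension Credit: +463 days → 14 July 2009.

2009-07-14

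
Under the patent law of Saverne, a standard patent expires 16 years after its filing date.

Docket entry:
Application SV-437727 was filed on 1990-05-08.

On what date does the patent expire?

2006-05-08

Filing date + 16 years → 8 May 2006.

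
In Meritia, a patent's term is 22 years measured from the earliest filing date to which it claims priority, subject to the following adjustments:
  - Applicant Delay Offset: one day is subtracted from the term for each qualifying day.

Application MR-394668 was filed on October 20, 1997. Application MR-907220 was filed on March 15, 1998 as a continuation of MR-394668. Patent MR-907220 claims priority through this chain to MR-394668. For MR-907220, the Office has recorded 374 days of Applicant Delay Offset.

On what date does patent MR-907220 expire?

October 11, 2018

Earliest priority filing: 20 October 1997.
Base term: 20 October 1997 + 22 years → 20 October 2019.
Applicant Delay Offset: −374 days → 11 October 2018.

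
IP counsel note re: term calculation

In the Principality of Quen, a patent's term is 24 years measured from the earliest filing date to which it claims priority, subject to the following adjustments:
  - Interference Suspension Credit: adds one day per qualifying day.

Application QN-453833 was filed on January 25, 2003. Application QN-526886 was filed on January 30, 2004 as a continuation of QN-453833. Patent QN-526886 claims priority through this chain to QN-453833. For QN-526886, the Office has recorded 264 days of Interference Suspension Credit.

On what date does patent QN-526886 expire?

October 16, 2027

Earliest priority filing: 25 January 2003.
Base term: 25 January 2003 + 24 years → 25 January 2027.
Interference Suspension Credit: +264 days → 16 October 2027.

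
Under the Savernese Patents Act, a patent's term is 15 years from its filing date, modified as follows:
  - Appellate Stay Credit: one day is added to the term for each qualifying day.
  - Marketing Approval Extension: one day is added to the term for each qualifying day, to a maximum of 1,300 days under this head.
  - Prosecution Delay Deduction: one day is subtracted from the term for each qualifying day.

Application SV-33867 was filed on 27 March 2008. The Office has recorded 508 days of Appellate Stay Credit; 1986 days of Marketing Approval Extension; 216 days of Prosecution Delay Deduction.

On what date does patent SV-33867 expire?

Base term: filing date + 15 years → 27 March 2023.
Appellate Stay Credit: +508 days → 16 August 2024.
Marketing Approval Extension: 1986 days claimed exceeds the 1300-day cap, so +1300 days → 8 March 2028.
Prosecution Delay Deduction: −216 days → 5 August 2027.

2027-08-05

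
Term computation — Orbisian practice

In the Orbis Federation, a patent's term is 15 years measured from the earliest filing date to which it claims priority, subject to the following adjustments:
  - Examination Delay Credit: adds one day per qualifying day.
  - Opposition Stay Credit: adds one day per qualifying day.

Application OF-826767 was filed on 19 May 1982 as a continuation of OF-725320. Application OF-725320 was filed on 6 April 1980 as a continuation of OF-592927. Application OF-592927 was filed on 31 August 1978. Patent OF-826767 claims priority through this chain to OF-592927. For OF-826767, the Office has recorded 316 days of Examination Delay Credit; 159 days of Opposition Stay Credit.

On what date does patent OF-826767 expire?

December 19, 1994

Earliest priority filing: 31 August 1978.
Base term: 31 August 1978 + 15 years → 31 August 1993.
Examination Delay Credit: +316 days → 13 July 1994.
Opposition Stay Credit: +159 days → 19 December 1994.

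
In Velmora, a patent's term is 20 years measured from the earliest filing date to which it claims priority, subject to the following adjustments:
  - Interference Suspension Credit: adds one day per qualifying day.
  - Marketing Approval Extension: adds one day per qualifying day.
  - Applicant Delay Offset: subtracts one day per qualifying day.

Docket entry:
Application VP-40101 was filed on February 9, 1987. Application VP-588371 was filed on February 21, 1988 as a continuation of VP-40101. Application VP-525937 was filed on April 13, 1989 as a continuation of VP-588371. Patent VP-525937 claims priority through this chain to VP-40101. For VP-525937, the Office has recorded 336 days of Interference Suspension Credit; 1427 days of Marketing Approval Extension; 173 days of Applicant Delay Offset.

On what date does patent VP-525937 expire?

Earliest priority filing: 9 February 1987.
Base term: 9 February 1987 + 20 years → 9 February 2007.
Interference Suspension Credit: +336 days → 11 January 2008.
Marketing Approval Extension: +1427 days → 8 December 2011.
Applicant Delay Offset: −173 days → 18 June 2011.

2011-06-18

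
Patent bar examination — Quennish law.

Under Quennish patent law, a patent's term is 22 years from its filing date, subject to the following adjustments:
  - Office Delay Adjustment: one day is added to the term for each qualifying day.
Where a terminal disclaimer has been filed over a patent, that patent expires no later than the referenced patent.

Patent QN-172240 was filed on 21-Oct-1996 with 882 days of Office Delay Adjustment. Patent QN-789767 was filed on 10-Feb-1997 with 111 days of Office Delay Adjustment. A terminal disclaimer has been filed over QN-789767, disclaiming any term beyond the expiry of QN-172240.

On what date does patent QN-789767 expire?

2019-06-01

Natural term of QN-789767:
  Base: filing + 22 years → 10 February 2019.
  Office Delay Adjustment: +111 days → 1 June 2019.
Expiry of referenced patent QN-172240:
  Base: filing + 22 years → 21 October 2018.
  Office Delay Adjustment: +882 days → 21 March 2021.
Terminal disclaimer: QN-789767 expires on the earlier of 1 June 2019 and 21 March 2021.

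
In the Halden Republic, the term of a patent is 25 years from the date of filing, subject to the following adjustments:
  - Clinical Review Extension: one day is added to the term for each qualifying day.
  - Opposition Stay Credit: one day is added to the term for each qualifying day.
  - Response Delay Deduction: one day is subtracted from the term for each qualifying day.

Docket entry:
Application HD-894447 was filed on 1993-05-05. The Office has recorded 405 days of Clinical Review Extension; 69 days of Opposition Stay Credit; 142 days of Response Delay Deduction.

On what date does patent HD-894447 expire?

Base term: filing date + 25 years → 5 May 2018.
Clinical Review Extension: +405 days → 14 June 2019.
Opposition Stay Credit: +69 days → 22 August 2019.
Response Delay Deduction: −142 days → 2 April 2019.

April 2, 2019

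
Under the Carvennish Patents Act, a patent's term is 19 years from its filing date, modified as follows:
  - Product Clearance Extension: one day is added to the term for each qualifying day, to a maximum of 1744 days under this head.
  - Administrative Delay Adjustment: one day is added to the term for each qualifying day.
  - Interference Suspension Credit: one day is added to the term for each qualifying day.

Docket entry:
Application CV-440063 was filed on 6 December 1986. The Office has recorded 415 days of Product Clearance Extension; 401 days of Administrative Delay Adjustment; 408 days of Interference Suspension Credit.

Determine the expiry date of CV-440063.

Base term: filing date + 19 years → 6 December 2005.
Product Clearance Extension: 415 days (within the 1744-day cap) → +415 days → 25 January 2007.
Administrative Delay Adjustment: +401 days → 1 March 2008.
Interference Suspension Credit: +408 days → 13 April 2009.

2009-04-13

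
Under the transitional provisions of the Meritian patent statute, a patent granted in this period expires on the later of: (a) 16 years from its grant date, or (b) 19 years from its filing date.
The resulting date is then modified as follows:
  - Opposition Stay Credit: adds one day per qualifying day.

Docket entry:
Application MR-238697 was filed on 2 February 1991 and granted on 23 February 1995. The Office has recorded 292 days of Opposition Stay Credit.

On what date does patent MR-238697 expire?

2011-12-12

(a) grant + 16 years → 23 February 2011.
(b) filing + 19 years → 2 February 2010.
Later of the two: 23 February 2011.
Opposition Stay Credit: +292 days → 12 December 2011.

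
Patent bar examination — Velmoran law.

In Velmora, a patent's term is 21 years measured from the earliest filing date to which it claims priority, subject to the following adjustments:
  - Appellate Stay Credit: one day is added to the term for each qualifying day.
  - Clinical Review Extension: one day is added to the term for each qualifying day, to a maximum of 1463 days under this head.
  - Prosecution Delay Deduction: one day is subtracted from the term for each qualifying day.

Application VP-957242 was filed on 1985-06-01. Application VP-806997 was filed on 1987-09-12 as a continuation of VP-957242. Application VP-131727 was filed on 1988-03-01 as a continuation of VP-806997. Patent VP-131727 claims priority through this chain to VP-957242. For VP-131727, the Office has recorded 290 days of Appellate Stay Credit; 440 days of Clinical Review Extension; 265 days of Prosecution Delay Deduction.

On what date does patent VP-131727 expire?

2007-09-09

Earliest priority filing: 1 June 1985.
Base term: 1 June 1985 + 21 years → 1 June 2006.
Appellate Stay Credit: +290 days → 18 March 2007.
Clinical Review Extension: 440 days (within the 1463-day cap) → +440 days → 31 May 2008.
Prosecution Delay Deduction: −265 days → 9 September 2007.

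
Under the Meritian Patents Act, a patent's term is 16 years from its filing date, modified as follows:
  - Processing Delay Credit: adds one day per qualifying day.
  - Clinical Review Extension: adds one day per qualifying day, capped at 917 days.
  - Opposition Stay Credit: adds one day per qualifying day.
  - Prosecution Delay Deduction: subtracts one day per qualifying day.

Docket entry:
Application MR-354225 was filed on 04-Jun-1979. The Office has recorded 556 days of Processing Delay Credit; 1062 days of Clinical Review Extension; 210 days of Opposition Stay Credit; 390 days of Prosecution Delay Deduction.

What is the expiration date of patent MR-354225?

1998-12-18

Base term: filing date + 16 years → 4 June 1995.
Processing Delay Credit: +556 days → 11 December 1996.
Clinical Review Extension: 1062 days claimed exceeds the 917-day cap, so +917 days → 16 June 1999.
Opposition Stay Credit: +210 days → 12 January 2000.
Prosecution Delay Deduction: −390 days → 18 December 1998.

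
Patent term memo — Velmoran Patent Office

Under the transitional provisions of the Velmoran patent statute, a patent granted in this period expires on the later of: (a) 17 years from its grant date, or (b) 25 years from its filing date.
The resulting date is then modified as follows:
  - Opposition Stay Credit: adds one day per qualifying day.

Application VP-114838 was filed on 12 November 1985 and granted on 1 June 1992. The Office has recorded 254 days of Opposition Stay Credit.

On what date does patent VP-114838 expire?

2011-07-24

(a) grant + 17 years → 1 June 2009.
(b) filing + 25 years → 12 November 2010.
Later of the two: 12 November 2010.
Opposition Stay Credit: +254 days → 24 July 2011.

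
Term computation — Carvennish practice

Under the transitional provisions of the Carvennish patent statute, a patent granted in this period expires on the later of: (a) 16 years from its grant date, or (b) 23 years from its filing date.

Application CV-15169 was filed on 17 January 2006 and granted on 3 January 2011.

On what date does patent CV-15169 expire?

(a) grant + 16 years → 3 January 2027.
(b) filing + 23 years → 17 January 2029.
Later of the two: 17 January 2029.

January 17, 2029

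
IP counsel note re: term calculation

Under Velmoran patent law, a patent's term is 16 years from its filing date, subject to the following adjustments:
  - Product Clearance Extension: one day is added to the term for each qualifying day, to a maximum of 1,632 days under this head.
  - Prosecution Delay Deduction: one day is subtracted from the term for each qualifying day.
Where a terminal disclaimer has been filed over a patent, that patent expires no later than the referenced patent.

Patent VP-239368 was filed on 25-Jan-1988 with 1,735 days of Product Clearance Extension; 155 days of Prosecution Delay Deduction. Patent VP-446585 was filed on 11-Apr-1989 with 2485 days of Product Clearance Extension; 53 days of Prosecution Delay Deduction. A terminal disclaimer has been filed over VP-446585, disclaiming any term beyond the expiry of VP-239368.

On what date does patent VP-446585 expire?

2008-02-10

Natural term of VP-446585:
  Base: filing + 16 years → 11 April 2005.
  Product Clearance Extension: 2485 days claimed exceeds the 1632-day cap, so +1632 days → 29 September 2009.
  Prosecution Delay Deduction: −53 days → 7 August 2009.
Expiry of referenced patent VP-239368:
  Base: filing + 16 years → 25 January 2004.
  Product Clearance Extension: 1735 days claimed exceeds the 1632-day cap, so +1632 days → 14 July 2008.
  Prosecution Delay Deduction: −155 days → 10 February 2008.
Terminal disclaimer: VP-446585 expires on the earlier of 7 August 2009 and 10 February 2008.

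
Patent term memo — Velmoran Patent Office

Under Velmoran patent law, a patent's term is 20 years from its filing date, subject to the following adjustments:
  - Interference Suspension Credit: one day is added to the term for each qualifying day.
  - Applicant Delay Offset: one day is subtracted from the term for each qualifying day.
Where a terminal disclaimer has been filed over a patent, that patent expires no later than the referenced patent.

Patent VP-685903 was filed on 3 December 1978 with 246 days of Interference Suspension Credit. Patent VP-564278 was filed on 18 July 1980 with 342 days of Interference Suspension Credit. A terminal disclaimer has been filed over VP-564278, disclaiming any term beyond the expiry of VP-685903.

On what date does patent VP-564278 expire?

1999-08-06

Natural term of VP-564278:
  Base: filing + 20 years → 18 July 2000.
  Interference Suspension Credit: +342 days → 25 June 2001.
Expiry of referenced patent VP-685903:
  Base: filing + 20 years → 3 December 1998.
  Interference Suspension Credit: +246 days → 6 August 1999.
Terminal disclaimer: VP-564278 expires on the earlier of 25 June 2001 and 6 August 1999.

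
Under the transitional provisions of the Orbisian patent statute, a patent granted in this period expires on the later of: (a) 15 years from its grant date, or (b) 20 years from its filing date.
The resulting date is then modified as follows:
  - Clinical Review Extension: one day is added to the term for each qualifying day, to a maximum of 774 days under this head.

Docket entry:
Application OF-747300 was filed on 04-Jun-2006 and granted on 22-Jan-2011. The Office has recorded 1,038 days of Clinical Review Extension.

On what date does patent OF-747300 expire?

(a) grant + 15 years → 22 January 2026.
(b) filing + 20 years → 4 June 2026.
Later of the two: 4 June 2026.
Clinical Review Extension: 1038 days claimed exceeds the 774-day cap, so +774 days → 17 July 2028.

2028-07-17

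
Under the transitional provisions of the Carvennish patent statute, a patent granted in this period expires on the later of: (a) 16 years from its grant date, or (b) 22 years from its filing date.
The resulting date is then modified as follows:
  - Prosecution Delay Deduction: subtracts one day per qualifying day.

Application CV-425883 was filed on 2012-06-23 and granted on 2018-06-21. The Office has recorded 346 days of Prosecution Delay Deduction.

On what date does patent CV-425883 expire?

(a) grant + 16 years → 21 June 2034.
(b) filing + 22 years → 23 June 2034.
Later of the two: 23 June 2034.
Prosecution Delay Deduction: −346 days → 12 July 2033.

July 12, 2033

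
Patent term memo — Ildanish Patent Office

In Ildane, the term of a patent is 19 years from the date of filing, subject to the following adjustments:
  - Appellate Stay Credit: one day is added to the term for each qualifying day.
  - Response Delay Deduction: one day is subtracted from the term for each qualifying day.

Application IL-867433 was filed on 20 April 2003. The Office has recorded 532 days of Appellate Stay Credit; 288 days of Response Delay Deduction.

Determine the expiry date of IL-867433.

Base term: filing date + 19 years → 20 April 2022.
Appellate Stay Credit: +532 days → 4 October 2023.
Response Delay Deduction: −288 days → 20 December 2022.

2022-12-20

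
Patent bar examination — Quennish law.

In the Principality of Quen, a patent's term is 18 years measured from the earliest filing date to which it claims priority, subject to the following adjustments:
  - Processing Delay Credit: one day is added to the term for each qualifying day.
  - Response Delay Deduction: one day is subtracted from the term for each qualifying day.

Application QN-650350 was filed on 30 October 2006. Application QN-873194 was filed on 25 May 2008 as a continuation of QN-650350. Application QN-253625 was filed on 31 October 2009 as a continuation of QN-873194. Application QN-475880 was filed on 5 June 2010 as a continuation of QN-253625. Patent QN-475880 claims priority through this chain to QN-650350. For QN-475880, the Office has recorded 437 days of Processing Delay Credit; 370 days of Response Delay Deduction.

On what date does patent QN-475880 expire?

Earliest priority filing: 30 October 2006.
Base term: 30 October 2006 + 18 years → 30 October 2024.
Processing Delay Credit: +437 days → 10 January 2026.
Response Delay Deduction: −370 days → 5 January 2025.

January 5, 2025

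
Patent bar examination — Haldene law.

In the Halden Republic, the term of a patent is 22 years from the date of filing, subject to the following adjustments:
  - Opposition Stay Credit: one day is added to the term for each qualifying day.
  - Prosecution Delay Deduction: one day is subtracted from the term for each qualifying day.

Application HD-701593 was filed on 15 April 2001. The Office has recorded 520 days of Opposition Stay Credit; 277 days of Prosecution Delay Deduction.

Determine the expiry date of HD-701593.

Base term: filing date + 22 years → 15 April 2023.
Opposition Stay Credit: +520 days → 16 September 2024.
Prosecution Delay Deduction: −277 days → 14 December 2023.

2023-12-14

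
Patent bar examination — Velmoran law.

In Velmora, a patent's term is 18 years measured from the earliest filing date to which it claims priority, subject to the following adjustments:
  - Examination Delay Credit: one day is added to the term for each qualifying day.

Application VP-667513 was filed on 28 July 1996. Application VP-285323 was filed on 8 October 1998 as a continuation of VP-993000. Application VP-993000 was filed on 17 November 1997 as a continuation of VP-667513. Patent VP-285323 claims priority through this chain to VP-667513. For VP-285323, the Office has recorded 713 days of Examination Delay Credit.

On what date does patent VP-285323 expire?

Earliest priority filing: 28 July 1996.
Base term: 28 July 1996 + 18 years → 28 July 2014.
Examination Delay Credit: +713 days → 10 July 2016.

July 10, 2016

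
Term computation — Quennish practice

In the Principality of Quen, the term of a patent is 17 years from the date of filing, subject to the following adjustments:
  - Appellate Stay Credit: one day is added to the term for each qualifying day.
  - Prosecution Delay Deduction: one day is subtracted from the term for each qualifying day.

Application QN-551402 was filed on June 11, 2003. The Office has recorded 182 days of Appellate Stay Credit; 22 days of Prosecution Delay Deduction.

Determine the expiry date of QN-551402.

Base term: filing date + 17 years → 11 June 2020.
Appellate Stay Credit: +182 days → 10 December 2020.
Prosecution Delay Deduction: −22 days → 18 November 2020.

2020-11-18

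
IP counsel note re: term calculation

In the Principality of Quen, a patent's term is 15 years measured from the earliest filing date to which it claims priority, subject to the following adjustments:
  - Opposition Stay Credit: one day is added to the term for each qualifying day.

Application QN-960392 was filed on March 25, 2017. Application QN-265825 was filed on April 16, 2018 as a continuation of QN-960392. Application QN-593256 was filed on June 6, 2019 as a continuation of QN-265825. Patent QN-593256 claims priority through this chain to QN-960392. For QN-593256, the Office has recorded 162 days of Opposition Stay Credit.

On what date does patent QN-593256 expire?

Earliest priority filing: 25 March 2017.
Base term: 25 March 2017 + 15 years → 25 March 2032.
Opposition Stay Credit: +162 days → 3 September 2032.

2032-09-03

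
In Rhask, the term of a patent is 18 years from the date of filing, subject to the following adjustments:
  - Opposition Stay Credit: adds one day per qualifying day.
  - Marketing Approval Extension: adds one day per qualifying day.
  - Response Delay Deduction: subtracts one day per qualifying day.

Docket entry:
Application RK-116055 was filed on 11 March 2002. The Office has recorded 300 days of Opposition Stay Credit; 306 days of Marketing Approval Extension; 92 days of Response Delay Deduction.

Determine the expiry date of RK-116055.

Base term: filing date + 18 years → 11 March 2020.
Opposition Stay Credit: +300 days → 5 January 2021.
Marketing Approval Extension: +306 days → 7 November 2021.
Response Delay Deduction: −92 days → 7 August 2021.

2021-08-07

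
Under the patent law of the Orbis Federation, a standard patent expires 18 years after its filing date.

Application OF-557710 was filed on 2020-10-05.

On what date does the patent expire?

Filing date + 18 years → 5 October 2038.

October 5, 2038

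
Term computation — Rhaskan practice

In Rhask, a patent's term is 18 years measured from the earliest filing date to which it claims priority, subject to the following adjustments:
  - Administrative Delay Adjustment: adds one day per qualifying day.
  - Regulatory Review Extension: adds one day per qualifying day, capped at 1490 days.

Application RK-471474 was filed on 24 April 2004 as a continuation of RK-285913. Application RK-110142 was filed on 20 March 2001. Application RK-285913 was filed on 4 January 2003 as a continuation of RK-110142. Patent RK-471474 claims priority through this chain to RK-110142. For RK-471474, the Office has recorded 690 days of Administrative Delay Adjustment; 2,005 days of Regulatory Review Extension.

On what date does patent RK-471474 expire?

March 8, 2025

Earliest priority filing: 20 March 2001.
Base term: 20 March 2001 + 18 years → 20 March 2019.
Administrative Delay Adjustment: +690 days → 7 February 2021.
Regulatory Review Extension: 2005 days claimed exceeds the 1490-day cap, so +1490 days → 8 March 2025.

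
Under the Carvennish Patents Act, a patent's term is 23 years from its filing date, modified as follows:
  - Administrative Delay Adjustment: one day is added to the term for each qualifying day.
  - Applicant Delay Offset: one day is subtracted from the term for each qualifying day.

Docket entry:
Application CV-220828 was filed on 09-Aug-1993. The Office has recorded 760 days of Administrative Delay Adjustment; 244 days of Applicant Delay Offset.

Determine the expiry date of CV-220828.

2018-01-07

Base term: filing date + 23 years → 9 August 2016.
Administrative Delay Adjustment: +760 days → 8 September 2018.
Applicant Delay Offset: −244 days → 7 January 2018.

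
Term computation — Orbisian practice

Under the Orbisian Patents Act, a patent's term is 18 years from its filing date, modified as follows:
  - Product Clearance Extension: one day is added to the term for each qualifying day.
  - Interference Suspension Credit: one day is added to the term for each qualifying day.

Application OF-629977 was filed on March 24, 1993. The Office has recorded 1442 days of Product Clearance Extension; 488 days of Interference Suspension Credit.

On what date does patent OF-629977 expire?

July 5, 2016

Base term: filing date + 18 years → 24 March 2011.
Product Clearance Extension: +1442 days → 5 March 2015.
Interference Suspension Credit: +488 days → 5 July 2016.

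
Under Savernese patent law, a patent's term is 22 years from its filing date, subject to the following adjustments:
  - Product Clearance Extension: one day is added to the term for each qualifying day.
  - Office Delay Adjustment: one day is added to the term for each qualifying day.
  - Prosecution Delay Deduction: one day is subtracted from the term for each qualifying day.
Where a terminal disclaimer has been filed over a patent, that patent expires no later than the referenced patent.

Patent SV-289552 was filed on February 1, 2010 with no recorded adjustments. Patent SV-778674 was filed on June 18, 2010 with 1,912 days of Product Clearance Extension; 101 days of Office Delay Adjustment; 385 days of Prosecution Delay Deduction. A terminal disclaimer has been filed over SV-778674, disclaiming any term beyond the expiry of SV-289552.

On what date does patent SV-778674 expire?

2032-02-01

Natural term of SV-778674:
  Base: filing + 22 years → 18 June 2032.
  Product Clearance Extension: +1912 days → 12 September 2037.
  Office Delay Adjustment: +101 days → 22 December 2037.
  Prosecution Delay Deduction: −385 days → 2 December 2036.
Expiry of referenced patent SV-289552:
  Base: filing + 22 years → 1 February 2032.
Terminal disclaimer: SV-778674 expires on the earlier of 2 December 2036 and 1 February 2032.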